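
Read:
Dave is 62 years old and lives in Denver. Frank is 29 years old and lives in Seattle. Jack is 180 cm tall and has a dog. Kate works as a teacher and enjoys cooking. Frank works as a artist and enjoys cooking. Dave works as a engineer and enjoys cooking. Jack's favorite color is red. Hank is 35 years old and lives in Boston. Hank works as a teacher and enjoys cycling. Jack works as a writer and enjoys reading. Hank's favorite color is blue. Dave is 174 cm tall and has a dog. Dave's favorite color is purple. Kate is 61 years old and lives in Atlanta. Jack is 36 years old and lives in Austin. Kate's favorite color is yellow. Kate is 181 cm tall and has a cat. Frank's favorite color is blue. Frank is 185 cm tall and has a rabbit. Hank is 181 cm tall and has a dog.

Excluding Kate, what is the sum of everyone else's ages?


Sum (excluding Kate): 162

162


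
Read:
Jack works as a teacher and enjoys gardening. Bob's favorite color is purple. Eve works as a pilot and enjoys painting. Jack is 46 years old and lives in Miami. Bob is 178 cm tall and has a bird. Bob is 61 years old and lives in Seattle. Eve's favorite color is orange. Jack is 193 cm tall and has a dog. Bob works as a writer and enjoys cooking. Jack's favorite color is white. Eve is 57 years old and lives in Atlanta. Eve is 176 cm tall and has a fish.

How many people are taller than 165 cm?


Taller than 165: 3

3


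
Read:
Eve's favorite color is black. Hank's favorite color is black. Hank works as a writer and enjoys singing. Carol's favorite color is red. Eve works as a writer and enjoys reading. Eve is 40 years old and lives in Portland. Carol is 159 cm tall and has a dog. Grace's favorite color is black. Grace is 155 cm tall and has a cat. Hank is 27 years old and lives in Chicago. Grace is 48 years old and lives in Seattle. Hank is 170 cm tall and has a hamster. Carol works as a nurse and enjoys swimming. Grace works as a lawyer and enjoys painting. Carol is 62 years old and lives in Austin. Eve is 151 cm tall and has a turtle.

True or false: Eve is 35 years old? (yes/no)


Eve is actually 40. no

no


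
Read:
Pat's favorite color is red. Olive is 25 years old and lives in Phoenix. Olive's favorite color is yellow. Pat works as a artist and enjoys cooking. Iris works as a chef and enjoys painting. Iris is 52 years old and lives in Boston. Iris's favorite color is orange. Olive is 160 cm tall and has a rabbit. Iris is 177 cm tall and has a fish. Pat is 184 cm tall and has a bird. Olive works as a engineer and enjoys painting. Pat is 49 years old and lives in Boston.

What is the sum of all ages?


52+49+25 = 126

126


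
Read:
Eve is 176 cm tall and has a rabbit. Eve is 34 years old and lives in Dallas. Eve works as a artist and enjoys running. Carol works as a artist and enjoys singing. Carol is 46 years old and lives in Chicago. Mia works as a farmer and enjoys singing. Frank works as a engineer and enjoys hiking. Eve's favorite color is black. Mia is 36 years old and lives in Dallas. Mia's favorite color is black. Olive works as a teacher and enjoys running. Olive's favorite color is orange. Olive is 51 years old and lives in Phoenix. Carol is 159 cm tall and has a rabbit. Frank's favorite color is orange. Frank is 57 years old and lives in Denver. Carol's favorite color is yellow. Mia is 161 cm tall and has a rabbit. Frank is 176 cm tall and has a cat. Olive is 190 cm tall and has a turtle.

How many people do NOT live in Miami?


Not in Miami: 5

5


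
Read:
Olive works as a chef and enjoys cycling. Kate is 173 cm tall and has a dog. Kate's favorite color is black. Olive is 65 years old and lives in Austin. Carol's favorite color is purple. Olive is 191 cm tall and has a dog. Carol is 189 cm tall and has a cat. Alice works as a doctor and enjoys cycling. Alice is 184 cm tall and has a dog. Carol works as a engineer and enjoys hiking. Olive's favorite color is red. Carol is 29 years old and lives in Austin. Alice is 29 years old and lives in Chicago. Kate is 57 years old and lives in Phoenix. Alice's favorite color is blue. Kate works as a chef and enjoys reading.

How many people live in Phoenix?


Count in Phoenix: 1

1


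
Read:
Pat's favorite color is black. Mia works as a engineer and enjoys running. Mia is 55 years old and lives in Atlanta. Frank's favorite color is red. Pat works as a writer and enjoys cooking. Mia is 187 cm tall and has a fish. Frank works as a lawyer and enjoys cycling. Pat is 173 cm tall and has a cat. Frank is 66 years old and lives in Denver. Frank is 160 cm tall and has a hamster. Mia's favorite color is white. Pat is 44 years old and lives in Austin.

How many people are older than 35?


Filter: 3

3


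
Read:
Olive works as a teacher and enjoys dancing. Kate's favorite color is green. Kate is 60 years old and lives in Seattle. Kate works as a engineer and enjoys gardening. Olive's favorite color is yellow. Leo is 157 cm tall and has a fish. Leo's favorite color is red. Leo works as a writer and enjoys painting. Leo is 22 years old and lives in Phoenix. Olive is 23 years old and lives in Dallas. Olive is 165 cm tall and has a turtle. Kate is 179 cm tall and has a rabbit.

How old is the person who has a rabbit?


Person with rabbit is Kate, age 60

60


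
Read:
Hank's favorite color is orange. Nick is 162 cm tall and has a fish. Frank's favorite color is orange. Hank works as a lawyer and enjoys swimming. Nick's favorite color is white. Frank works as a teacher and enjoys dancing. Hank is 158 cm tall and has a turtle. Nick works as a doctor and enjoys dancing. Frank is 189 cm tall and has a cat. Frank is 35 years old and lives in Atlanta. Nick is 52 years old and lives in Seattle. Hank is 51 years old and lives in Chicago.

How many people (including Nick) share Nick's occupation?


Nick is a doctor. Count = 1

1


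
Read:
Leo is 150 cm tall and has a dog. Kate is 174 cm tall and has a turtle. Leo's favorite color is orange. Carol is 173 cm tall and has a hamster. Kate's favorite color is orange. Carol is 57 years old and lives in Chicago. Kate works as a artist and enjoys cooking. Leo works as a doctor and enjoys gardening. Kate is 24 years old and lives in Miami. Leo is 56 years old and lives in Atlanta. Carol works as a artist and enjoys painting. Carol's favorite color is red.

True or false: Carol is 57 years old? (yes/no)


Carol is actually 57. yes

yes


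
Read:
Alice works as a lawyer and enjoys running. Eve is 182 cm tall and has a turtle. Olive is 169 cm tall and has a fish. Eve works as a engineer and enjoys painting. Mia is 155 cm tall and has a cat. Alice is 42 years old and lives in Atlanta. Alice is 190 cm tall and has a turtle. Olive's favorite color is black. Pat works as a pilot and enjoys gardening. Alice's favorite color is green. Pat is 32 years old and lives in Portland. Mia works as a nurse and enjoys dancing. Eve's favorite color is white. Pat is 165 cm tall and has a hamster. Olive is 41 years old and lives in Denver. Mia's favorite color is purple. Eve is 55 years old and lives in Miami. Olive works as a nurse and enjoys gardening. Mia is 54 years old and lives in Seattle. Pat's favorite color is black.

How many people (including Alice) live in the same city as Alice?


Alice lives in Atlanta. Count = 1

1


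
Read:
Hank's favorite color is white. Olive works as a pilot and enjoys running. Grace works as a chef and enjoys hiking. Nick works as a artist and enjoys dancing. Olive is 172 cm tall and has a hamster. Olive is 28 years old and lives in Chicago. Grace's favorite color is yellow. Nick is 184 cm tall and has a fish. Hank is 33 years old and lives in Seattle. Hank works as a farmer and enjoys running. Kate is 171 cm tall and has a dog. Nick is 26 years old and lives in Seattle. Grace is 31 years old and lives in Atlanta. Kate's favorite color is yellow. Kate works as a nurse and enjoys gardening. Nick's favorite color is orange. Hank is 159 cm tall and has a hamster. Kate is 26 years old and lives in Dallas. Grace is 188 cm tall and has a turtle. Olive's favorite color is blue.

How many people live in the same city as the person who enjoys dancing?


Person with hobby dancing is Nick, city Seattle. Count = 2

2


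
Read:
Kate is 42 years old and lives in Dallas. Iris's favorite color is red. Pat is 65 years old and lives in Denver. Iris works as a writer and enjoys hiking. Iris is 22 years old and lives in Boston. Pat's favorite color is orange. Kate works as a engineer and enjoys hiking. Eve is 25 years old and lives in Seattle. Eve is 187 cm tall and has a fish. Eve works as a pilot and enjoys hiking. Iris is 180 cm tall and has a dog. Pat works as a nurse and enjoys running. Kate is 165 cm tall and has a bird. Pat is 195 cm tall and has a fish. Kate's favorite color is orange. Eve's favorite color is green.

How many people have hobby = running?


Count: 1

1


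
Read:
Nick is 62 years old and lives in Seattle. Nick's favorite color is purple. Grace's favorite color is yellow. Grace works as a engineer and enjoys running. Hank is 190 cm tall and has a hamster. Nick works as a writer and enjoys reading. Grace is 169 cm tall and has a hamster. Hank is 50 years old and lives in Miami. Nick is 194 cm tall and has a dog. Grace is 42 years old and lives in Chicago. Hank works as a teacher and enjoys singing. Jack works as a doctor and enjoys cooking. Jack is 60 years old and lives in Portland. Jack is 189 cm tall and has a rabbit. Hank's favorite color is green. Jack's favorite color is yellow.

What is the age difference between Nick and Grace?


|62 - 42| = 20

20


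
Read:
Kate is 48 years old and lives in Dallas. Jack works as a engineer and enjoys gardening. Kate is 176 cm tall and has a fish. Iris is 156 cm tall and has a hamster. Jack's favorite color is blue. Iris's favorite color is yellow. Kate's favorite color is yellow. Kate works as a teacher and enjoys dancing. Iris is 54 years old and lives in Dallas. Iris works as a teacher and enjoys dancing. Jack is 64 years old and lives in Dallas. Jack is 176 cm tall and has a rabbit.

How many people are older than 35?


Filter: 3

3


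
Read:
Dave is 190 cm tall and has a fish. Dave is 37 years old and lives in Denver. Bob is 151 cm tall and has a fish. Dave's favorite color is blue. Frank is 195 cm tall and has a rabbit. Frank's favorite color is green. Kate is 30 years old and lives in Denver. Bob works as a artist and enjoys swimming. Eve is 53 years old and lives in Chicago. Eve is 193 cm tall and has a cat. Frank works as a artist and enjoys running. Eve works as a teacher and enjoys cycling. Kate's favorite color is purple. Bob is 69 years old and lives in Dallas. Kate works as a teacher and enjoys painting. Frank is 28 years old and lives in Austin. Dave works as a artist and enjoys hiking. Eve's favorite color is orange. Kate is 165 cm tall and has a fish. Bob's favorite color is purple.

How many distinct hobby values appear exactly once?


Unique hobby values: 5

5


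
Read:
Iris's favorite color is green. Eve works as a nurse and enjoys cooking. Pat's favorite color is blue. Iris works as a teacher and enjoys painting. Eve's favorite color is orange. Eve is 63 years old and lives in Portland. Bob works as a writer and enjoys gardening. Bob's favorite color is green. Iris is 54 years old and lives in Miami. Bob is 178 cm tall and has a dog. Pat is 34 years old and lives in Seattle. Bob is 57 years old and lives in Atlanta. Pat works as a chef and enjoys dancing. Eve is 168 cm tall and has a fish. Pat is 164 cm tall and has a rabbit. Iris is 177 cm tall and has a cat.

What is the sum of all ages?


57+34+63+54 = 208

208


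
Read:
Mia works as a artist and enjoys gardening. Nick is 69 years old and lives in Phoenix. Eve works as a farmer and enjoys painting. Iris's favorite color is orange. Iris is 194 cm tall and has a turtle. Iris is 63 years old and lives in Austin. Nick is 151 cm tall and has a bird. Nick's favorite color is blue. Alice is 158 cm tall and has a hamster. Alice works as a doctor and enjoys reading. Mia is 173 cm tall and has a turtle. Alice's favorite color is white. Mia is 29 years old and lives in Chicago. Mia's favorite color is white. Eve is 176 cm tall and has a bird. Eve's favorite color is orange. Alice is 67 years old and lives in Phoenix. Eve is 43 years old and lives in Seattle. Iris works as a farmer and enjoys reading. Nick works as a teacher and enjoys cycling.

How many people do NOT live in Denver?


Not in Denver: 5

5


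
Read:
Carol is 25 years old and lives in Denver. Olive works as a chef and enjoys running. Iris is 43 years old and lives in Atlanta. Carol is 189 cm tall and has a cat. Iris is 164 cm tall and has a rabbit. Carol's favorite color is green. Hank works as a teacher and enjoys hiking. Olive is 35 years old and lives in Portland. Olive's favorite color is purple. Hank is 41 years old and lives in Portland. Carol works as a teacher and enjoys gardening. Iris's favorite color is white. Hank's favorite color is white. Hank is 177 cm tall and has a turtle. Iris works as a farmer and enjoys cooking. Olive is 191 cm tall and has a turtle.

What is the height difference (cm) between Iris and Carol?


|164 - 189| = 25

25


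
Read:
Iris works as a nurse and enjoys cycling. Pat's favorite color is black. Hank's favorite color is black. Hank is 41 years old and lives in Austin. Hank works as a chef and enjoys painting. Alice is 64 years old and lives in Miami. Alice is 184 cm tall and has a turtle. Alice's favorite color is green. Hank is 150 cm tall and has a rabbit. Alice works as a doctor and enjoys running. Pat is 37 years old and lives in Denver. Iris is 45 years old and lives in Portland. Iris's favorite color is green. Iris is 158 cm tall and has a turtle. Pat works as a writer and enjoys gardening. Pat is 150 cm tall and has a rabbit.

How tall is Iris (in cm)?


Iris is 158 cm tall

158


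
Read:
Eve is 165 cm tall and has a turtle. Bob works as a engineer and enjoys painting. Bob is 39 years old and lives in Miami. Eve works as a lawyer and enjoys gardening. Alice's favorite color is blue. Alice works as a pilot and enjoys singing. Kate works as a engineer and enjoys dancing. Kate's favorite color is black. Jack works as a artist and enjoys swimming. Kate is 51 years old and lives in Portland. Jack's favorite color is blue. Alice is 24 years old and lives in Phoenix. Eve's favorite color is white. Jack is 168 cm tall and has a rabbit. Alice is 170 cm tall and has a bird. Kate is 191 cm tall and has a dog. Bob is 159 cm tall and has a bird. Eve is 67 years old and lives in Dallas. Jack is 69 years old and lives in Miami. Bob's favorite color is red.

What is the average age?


Sum=250, n=5, avg=50

50


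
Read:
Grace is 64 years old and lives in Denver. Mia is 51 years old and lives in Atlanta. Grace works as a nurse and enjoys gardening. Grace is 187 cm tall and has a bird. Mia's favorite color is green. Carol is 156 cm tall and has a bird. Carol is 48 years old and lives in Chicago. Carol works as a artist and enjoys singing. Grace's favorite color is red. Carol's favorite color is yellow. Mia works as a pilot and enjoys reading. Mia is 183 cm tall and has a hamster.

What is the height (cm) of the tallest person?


Tallest: Grace at 187 cm

187


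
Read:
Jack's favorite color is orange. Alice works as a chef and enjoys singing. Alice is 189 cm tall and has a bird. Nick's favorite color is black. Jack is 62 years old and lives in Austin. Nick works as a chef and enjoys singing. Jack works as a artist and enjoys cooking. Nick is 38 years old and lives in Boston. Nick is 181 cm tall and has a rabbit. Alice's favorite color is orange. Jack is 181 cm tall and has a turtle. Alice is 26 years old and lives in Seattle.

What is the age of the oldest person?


Oldest: Jack at 62

62


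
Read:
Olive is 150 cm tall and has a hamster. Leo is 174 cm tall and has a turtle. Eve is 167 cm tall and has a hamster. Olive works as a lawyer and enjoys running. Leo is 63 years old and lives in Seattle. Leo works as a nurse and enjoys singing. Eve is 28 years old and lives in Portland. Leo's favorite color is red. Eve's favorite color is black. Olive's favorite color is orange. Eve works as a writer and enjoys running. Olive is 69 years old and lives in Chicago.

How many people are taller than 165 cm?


Taller than 165: 2

2


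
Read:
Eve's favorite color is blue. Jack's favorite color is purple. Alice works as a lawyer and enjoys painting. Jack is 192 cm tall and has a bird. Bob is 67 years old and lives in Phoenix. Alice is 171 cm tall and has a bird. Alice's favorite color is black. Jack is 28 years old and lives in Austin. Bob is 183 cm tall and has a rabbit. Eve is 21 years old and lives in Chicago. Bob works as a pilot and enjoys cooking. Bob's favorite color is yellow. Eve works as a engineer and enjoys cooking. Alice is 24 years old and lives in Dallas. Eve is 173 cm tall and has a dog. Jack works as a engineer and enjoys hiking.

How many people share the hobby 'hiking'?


Count: 1

1


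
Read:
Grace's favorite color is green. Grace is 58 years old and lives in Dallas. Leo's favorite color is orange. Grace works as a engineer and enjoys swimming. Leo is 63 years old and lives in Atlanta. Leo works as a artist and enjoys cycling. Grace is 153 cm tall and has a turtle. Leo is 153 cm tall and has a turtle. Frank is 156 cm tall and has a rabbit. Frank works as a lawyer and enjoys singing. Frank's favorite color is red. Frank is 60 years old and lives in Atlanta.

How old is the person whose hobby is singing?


Person with hobby=singing is Frank, age 60

60


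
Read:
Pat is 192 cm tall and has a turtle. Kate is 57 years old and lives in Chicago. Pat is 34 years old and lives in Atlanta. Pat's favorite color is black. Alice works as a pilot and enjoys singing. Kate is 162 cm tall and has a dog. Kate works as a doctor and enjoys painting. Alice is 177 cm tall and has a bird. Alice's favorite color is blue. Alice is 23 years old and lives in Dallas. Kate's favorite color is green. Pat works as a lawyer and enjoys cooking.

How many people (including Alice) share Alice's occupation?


Alice is a pilot. Count = 1

1


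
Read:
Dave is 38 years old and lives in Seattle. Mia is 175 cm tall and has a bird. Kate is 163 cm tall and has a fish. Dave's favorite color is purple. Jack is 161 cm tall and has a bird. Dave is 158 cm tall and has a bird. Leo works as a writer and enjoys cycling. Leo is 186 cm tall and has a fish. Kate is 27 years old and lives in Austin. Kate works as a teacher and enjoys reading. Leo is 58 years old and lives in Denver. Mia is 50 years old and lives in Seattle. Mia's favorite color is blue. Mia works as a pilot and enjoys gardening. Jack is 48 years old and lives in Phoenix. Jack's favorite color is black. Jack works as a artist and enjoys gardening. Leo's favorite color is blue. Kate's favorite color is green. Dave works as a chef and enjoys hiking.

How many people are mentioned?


People: Dave, Mia, Jack, Kate, Leo. Count = 5

5


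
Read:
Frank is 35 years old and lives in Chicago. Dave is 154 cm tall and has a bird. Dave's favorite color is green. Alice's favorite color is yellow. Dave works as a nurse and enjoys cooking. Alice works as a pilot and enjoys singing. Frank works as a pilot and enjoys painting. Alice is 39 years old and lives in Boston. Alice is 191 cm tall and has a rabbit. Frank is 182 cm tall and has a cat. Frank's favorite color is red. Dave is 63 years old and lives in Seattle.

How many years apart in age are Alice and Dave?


39 vs 63, diff = 24

24


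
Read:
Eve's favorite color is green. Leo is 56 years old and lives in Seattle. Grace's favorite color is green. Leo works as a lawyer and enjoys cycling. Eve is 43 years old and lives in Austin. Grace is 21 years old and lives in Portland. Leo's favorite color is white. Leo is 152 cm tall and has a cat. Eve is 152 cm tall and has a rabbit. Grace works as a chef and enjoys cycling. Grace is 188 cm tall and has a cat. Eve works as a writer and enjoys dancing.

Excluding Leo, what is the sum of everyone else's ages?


Sum (excluding Leo): 64

64


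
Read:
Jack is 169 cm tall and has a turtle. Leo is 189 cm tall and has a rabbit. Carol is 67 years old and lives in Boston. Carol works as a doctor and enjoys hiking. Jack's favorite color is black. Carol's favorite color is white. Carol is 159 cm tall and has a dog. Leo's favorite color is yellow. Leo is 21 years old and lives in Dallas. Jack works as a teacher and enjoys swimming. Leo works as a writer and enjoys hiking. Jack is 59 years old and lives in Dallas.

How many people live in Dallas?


Count in Dallas: 2

2


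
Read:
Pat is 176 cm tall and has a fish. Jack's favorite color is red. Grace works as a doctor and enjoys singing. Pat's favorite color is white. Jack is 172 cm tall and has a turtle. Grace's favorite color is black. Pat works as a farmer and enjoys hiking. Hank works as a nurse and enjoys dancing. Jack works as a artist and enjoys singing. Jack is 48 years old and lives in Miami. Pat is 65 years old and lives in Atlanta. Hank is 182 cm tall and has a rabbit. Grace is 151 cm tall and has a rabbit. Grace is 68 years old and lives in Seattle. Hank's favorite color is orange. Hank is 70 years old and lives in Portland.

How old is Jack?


Jack is 48 years old

48


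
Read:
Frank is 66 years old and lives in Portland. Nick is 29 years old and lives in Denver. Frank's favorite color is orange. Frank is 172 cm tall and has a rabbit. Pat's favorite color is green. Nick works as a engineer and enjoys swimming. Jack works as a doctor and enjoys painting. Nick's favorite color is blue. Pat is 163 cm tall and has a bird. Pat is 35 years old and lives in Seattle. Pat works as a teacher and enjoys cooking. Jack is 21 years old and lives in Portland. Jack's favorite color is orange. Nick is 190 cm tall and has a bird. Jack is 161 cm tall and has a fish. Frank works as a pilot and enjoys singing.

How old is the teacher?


The teacher is Pat, age 35

35


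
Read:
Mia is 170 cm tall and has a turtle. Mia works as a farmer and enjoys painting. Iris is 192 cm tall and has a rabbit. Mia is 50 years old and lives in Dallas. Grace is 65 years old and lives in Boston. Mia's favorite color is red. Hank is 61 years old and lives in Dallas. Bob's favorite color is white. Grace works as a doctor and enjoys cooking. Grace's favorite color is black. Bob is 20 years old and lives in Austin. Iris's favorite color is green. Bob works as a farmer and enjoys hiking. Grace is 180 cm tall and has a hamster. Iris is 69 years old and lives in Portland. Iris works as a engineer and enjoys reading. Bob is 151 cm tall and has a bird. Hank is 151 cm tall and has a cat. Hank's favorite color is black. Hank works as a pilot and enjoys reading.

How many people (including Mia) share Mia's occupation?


Mia is a farmer. Count = 2

2


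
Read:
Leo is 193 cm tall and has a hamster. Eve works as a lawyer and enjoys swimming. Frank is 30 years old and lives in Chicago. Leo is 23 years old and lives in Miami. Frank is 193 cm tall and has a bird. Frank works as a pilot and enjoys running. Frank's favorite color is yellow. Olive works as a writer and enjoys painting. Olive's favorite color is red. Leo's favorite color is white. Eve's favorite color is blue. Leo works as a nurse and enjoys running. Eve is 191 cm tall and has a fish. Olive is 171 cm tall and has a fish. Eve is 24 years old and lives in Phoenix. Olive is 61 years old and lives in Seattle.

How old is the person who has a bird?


Person with bird is Frank, age 30

30


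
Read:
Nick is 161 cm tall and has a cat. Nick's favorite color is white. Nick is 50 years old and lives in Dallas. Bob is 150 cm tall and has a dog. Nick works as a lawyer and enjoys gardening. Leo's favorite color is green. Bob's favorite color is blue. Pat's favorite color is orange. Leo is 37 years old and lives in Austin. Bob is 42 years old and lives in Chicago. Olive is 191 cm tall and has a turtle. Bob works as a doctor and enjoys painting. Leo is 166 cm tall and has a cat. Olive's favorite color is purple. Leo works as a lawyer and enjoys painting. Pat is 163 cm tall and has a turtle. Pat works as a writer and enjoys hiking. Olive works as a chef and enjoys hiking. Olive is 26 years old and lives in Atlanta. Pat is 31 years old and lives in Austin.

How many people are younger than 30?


Filter: 1

1


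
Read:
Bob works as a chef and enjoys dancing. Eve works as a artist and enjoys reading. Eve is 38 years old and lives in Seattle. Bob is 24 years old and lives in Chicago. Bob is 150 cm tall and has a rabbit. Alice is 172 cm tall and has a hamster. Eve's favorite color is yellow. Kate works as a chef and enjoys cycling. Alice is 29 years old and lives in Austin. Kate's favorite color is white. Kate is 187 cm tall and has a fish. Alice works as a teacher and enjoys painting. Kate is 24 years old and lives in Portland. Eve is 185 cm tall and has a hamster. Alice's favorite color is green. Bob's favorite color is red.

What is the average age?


Sum=115, n=4, avg=28.75

28.75


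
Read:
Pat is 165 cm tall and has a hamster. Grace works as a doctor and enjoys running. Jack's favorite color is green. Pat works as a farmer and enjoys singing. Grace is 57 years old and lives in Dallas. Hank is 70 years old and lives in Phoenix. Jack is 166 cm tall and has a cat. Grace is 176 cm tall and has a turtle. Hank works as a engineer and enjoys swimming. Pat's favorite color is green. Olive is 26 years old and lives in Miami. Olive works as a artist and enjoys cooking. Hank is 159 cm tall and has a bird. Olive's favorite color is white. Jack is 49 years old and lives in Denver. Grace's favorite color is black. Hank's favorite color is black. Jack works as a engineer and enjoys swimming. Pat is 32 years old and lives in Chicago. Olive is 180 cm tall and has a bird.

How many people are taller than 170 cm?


Taller than 170: 2

2


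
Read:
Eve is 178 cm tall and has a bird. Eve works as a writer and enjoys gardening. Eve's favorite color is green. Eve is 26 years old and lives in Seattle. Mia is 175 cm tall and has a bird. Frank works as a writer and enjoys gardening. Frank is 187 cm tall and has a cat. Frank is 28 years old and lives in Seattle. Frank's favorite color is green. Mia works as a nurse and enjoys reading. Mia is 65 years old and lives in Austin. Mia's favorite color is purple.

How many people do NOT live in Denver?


Not in Denver: 3

3


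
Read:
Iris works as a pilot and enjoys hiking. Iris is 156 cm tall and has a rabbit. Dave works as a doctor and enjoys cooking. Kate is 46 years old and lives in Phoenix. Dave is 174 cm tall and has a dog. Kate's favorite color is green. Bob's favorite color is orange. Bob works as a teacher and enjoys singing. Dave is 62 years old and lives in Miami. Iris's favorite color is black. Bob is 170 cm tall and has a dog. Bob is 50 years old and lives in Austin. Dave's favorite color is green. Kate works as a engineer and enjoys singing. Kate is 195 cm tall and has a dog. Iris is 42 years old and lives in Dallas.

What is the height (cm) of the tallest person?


Tallest: Kate at 195 cm

195


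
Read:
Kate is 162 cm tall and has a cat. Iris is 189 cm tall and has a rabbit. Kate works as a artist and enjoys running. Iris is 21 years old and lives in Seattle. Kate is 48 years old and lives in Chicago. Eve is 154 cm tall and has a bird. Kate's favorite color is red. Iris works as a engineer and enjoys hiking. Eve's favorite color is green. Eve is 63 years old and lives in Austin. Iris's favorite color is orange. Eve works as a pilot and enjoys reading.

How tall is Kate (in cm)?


Kate is 162 cm tall

162


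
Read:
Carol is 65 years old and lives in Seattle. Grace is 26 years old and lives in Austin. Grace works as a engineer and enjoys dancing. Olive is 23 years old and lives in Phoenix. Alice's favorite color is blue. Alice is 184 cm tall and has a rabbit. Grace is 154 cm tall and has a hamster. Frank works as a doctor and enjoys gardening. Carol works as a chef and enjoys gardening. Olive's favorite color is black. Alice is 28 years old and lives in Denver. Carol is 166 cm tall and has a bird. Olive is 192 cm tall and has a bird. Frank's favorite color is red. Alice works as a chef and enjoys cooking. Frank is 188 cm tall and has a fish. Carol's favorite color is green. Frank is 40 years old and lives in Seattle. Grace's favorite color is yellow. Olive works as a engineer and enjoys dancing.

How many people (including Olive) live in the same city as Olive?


Olive lives in Phoenix. Count = 1

1


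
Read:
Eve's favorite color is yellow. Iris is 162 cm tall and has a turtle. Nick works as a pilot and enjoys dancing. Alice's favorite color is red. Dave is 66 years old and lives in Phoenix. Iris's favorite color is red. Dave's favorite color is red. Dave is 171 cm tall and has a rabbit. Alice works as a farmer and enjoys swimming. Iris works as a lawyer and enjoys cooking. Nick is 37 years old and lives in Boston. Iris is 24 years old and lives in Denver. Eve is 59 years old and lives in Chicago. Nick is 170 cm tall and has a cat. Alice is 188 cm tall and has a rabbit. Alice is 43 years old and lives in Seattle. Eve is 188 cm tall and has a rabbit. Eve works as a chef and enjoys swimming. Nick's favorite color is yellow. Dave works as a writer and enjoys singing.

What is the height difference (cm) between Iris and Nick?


|162 - 170| = 8

8


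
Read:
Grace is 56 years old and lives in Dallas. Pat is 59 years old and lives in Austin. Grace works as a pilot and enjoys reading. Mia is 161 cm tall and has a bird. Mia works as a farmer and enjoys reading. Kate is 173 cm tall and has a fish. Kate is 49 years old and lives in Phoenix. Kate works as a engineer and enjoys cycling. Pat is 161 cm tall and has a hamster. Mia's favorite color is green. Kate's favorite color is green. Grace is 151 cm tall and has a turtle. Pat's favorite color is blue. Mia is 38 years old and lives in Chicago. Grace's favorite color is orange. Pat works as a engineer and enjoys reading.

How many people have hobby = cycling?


Count: 1

1


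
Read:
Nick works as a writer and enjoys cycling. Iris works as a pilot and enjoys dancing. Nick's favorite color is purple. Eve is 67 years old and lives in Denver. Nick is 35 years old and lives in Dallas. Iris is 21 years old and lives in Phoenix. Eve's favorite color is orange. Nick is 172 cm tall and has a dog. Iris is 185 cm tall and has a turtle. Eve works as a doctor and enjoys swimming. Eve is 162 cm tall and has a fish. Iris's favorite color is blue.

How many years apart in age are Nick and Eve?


35 vs 67, diff = 32

32


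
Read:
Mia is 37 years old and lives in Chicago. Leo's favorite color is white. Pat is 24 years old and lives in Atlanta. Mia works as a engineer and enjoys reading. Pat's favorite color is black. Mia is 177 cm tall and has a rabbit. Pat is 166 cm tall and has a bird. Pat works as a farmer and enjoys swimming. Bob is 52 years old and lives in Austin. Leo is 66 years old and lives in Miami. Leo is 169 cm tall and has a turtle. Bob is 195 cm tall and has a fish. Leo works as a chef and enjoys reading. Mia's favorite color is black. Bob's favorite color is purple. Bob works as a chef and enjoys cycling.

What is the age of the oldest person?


Oldest: Leo at 66

66


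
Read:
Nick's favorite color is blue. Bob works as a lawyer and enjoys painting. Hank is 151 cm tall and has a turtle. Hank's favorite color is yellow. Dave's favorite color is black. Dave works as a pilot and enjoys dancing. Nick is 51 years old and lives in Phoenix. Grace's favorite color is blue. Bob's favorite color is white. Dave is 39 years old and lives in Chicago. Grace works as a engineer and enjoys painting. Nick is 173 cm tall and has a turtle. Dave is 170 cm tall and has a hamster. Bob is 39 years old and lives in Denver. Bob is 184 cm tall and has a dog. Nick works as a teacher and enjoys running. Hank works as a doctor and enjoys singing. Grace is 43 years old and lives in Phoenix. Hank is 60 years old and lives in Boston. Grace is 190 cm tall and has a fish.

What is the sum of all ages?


60+43+51+39+39 = 232

232


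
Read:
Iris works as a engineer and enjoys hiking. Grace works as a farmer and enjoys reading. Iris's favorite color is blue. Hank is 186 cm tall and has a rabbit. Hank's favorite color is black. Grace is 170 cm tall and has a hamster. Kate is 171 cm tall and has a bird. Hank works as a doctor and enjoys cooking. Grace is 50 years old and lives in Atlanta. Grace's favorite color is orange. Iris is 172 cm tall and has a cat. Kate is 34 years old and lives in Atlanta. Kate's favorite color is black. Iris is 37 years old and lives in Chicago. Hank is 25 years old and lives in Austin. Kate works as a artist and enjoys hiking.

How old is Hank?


Hank is 25 years old

25


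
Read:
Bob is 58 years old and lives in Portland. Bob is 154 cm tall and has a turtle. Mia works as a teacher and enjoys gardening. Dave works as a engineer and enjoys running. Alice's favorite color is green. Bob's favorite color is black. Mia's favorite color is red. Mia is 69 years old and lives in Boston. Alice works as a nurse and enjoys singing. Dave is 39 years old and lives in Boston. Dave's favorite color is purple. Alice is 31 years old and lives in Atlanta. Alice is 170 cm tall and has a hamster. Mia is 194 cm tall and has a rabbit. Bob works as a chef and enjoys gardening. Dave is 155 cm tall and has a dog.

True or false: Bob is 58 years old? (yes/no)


Bob is actually 58. yes

yes


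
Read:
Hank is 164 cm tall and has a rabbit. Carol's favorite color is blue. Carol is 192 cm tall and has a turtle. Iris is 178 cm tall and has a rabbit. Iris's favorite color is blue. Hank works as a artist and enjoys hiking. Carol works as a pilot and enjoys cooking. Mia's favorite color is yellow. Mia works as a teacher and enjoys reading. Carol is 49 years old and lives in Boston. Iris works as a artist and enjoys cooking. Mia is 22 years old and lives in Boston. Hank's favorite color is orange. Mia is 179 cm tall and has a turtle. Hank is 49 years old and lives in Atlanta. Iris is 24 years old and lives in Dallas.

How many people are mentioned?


People: Hank, Carol, Mia, Iris. Count = 4

4


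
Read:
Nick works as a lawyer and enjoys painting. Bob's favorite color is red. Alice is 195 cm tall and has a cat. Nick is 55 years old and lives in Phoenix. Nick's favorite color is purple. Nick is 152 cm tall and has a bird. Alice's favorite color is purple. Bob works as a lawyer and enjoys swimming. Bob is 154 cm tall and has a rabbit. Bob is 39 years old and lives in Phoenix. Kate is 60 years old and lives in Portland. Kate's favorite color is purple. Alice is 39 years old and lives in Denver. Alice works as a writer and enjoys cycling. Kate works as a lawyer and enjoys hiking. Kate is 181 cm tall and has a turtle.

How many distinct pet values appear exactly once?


Unique pet values: 4

4


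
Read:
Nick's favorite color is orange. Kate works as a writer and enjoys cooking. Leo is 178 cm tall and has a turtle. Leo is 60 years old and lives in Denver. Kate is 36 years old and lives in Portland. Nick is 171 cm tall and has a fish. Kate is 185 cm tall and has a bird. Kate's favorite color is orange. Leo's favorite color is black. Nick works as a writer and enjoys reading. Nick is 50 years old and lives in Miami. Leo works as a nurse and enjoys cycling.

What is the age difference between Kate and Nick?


|36 - 50| = 14

14


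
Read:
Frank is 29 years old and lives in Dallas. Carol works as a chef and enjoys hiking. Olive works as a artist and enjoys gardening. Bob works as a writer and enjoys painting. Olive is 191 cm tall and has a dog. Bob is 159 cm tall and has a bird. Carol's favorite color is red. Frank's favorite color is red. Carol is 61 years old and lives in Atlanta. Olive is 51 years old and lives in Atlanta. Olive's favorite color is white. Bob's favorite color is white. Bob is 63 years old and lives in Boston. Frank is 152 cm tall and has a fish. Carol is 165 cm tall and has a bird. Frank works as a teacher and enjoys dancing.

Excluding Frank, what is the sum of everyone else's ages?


Sum (excluding Frank): 175

175


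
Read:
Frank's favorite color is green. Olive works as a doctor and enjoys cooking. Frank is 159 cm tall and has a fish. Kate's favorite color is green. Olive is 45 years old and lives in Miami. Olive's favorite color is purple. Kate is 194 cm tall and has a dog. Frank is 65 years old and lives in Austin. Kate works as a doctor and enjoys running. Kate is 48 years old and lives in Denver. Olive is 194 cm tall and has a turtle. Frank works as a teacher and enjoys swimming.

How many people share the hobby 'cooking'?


Count: 1

1


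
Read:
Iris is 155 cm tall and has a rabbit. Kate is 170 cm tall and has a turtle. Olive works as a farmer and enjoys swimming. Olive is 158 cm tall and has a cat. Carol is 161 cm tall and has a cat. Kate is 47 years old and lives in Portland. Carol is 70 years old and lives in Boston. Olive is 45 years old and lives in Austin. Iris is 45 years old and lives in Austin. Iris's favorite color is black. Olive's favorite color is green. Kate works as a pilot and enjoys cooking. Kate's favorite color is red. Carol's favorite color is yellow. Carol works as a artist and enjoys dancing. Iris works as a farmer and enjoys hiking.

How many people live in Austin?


Count in Austin: 2

2


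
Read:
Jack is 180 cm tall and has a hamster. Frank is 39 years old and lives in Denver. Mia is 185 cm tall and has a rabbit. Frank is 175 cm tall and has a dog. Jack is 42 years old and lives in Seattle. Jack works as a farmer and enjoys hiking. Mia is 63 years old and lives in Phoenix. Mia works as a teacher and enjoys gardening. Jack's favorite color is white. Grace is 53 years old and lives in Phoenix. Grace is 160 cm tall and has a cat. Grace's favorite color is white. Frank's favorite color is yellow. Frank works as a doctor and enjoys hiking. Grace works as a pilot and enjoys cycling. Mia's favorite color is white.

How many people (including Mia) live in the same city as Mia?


Mia lives in Phoenix. Count = 2

2


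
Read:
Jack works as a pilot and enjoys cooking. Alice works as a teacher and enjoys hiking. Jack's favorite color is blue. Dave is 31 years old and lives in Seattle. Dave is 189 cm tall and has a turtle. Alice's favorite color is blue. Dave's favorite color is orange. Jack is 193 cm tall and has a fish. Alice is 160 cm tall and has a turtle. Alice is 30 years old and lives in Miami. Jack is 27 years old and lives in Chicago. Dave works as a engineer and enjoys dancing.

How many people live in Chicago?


Count in Chicago: 1

1


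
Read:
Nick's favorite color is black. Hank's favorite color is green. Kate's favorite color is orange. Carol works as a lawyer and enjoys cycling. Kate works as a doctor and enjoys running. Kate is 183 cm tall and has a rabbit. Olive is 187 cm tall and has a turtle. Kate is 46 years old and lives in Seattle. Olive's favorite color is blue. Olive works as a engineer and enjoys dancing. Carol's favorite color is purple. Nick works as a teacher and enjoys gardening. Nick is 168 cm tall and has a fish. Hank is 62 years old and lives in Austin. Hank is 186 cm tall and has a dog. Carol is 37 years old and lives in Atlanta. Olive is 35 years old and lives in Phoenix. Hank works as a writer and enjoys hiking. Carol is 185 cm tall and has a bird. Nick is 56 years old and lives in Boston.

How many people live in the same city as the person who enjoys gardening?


Person with hobby gardening is Nick, city Boston. Count = 1

1


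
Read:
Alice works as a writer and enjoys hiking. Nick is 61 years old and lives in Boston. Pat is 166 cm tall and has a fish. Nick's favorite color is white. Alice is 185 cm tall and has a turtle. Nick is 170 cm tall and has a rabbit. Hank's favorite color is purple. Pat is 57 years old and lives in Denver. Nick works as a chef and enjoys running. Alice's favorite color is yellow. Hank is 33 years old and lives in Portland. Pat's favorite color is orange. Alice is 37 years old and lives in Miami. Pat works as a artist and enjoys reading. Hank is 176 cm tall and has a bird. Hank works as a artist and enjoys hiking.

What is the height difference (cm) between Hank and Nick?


|176 - 170| = 6

6
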